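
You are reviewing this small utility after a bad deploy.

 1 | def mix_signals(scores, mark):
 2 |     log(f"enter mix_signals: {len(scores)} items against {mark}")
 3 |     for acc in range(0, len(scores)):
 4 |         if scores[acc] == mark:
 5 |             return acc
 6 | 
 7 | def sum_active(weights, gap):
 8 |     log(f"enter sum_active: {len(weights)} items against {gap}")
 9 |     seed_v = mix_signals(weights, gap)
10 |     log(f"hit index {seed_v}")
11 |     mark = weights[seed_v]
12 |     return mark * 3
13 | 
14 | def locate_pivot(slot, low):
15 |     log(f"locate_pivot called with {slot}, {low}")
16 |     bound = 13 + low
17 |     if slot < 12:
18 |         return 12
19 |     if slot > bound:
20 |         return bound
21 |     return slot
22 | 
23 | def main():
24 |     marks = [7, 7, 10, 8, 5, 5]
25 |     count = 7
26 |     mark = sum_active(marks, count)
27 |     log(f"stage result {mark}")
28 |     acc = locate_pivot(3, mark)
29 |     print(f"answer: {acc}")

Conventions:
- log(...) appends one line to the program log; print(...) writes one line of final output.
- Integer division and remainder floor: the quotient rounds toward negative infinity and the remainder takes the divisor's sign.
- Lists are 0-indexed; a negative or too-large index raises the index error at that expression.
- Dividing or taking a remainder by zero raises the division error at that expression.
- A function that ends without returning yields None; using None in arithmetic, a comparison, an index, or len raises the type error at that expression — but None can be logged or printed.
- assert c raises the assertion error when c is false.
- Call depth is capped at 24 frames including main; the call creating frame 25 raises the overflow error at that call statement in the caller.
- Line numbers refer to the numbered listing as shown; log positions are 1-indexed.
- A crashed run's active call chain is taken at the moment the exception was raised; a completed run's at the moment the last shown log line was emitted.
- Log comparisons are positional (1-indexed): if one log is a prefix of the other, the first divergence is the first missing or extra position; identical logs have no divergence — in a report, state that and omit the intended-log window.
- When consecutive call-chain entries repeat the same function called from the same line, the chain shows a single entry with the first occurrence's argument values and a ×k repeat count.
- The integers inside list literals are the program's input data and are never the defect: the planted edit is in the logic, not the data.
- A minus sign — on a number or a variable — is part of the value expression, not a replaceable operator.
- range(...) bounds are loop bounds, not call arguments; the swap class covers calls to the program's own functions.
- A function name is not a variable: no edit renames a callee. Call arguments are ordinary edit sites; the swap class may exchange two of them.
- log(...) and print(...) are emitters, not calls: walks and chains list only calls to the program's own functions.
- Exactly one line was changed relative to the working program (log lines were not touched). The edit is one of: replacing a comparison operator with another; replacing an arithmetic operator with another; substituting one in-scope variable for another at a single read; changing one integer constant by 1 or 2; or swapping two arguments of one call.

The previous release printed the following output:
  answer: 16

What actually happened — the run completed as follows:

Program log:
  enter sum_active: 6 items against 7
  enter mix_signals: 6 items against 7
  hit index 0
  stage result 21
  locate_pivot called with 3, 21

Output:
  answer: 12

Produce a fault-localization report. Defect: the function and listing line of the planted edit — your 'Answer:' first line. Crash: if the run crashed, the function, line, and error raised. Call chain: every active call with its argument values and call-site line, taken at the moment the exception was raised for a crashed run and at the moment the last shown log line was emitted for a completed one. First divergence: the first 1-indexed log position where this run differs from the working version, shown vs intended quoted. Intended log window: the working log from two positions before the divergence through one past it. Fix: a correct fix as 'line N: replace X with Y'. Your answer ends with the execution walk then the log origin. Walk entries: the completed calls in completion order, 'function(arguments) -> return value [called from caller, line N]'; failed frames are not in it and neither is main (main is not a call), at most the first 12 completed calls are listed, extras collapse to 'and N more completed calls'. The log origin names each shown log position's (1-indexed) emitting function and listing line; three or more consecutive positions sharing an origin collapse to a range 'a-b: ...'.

Answer: the defect is in main at line 28.
Core observation: The earliest visible damage is log position 5 — 'locate_pivot called with 3, 21' rather than the intended 'locate_pivot called with 21, 3'.
Call chain: main -> locate_pivot(3, 21) (called at line 28).
First divergence: at position 5 the run shows 'locate_pivot called with 3, 21' where the working version logs 'locate_pivot called with 21, 3'.
Intended log window:
  3: hit index 0
  4: stage result 21
  5: locate_pivot called with 21, 3
Execution walk:
  mix_signals([7, 7, 10, 8, 5, 5], 7) -> 0  [called from sum_active, line 9]
  sum_active([7, 7, 10, 8, 5, 5], 7) -> 21  [called from main, line 26]
  locate_pivot(3, 21) -> 12  [called from main, line 28]
Log line origins:
  1: logged in sum_active at line 8
  2: logged in mix_signals at line 2
  3: logged in sum_active at line 10
  4: logged in main at line 27
  5: logged in locate_pivot at line 15
A correct fix: line 28: replace `locate_pivot(3, mark)` with `locate_pivot(mark, 3)`.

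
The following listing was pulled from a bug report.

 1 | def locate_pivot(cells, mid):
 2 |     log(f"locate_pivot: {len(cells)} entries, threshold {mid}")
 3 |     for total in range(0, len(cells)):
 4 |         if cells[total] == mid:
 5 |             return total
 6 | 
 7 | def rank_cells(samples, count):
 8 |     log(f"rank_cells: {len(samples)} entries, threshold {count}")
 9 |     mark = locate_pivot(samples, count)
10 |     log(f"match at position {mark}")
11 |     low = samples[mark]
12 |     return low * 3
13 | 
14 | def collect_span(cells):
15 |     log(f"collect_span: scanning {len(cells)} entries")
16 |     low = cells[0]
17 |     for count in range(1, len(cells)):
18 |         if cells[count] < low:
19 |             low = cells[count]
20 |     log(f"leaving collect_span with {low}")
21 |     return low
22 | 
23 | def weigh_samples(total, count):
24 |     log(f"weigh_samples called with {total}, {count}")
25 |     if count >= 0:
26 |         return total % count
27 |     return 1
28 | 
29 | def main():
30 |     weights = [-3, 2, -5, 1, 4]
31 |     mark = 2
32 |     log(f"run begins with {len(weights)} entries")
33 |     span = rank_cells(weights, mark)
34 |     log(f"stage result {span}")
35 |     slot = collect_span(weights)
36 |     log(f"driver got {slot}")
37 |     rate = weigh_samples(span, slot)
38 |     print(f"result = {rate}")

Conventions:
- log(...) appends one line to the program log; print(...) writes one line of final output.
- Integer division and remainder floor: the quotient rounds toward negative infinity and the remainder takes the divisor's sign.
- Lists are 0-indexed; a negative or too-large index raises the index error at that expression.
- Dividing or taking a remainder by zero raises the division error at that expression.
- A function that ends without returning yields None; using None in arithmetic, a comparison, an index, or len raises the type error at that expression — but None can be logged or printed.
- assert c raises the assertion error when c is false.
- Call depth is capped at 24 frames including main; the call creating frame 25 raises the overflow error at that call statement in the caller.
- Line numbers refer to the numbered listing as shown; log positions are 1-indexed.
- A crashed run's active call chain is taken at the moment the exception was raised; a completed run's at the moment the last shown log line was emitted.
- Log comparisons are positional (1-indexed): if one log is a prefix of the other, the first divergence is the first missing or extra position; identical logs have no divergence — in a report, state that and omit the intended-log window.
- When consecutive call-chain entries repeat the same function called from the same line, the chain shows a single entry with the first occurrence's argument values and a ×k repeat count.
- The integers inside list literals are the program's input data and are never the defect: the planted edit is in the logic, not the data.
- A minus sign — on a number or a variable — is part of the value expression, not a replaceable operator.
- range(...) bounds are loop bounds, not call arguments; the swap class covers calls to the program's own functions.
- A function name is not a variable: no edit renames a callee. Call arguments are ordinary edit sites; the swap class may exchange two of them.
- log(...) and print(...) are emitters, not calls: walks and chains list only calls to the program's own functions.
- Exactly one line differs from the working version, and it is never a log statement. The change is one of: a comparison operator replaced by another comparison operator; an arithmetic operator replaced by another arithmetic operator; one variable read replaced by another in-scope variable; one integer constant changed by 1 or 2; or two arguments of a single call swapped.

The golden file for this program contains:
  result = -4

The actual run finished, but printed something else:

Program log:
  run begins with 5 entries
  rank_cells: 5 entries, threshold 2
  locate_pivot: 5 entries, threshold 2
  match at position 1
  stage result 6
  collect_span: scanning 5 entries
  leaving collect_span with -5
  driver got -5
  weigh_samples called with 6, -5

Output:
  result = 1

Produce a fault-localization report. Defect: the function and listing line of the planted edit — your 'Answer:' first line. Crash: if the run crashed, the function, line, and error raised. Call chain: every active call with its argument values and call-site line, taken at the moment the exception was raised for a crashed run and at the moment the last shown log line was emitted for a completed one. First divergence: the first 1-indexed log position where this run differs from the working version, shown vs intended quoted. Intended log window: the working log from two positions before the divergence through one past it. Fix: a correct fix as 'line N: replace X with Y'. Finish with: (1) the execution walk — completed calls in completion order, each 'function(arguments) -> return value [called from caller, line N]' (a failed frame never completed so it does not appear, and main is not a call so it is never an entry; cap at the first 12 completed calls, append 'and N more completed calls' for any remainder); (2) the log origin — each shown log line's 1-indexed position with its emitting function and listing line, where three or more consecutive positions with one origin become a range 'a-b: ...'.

Answer: the defect is in weigh_samples at line 25.
Key observation: The two runs log identically and part ways only at the printed values.
Call chain: main -> weigh_samples(6, -5) (called at line 37).
First divergence: there is none — every log position agrees.
Execution walk:
  locate_pivot([-3, 2, -5, 1, 4], 2) -> 1  [called from rank_cells, line 9]
  rank_cells([-3, 2, -5, 1, 4], 2) -> 6  [called from main, line 33]
  collect_span([-3, 2, -5, 1, 4]) -> -5  [called from main, line 35]
  weigh_samples(6, -5) -> 1  [called from main, line 37]
Log line origins:
  1: from main, line 32
  2: from rank_cells, line 8
  3: from locate_pivot, line 2
  4: from rank_cells, line 10
  5: from main, line 34
  6: from collect_span, line 15
  7: from collect_span, line 20
  8: from main, line 36
  9: from weigh_samples, line 24
A correct fix: line 25: replace `>=` with `!=`.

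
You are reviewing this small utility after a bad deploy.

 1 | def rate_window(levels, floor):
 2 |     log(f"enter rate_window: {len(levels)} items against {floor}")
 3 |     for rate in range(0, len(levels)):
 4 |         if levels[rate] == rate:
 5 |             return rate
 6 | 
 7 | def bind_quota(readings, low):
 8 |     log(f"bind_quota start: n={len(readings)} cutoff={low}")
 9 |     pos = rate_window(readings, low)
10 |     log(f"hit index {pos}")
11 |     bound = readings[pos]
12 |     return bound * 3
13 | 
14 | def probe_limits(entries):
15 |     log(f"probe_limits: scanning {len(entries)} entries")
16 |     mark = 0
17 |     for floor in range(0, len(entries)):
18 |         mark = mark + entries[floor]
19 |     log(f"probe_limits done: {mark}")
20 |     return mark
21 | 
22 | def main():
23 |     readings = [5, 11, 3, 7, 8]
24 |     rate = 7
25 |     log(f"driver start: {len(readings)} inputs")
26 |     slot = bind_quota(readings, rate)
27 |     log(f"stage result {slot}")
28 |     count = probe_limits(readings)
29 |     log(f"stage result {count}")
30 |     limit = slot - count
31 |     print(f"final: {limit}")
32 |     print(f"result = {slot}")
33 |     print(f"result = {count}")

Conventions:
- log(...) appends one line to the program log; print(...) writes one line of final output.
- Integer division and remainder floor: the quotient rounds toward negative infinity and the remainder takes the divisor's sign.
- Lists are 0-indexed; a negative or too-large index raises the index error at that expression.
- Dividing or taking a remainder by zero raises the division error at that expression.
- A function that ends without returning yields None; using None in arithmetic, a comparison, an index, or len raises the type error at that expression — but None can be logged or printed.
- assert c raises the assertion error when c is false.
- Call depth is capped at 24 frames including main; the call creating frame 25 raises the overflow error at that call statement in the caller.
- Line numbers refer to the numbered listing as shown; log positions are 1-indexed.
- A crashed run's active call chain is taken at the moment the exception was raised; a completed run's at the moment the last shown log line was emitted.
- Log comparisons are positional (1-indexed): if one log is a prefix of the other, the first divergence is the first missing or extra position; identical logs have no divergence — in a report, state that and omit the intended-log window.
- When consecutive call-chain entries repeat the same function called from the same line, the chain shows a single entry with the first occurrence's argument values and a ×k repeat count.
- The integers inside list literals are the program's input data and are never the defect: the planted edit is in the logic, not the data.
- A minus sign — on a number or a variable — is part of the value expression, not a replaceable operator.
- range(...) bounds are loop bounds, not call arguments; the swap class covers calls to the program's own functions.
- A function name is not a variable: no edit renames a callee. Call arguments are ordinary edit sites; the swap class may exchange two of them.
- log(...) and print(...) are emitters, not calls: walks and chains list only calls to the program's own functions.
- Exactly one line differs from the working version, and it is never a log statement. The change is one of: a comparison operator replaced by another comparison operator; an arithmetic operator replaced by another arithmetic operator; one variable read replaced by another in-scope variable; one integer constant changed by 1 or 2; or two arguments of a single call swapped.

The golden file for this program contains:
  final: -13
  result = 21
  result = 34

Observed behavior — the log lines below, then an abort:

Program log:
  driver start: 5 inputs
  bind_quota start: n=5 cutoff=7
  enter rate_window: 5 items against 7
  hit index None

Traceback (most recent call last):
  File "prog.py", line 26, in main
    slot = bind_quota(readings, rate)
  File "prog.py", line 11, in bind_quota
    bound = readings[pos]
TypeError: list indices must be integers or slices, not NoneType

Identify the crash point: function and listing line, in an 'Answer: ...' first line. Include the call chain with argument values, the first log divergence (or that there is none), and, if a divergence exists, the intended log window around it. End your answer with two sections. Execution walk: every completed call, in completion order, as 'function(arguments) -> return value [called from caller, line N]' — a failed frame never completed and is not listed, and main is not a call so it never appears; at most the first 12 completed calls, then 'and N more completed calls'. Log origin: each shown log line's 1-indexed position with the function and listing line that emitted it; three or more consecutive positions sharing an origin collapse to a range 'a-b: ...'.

Answer: the error was raised in bind_quota, line 11.
The tell: Everything matches until log position 4, which reads 'hit index None' in place of 'hit index 3'.
Call chain: main -> bind_quota([5, 11, 3, 7, 8], 7) (called at line 26).
First divergence: position 4; shown 'hit index None' vs intended 'hit index 3'.
Intended log window:
  2: bind_quota start: n=5 cutoff=7
  3: enter rate_window: 5 items against 7
  4: hit index 3
  5: stage result 21
Execution walk:
  rate_window([5, 11, 3, 7, 8], 7) -> None  [called from bind_quota, line 9]
Log origin:
  1: from main, line 25
  2: from bind_quota, line 8
  3: from rate_window, line 2
  4: from bind_quota, line 10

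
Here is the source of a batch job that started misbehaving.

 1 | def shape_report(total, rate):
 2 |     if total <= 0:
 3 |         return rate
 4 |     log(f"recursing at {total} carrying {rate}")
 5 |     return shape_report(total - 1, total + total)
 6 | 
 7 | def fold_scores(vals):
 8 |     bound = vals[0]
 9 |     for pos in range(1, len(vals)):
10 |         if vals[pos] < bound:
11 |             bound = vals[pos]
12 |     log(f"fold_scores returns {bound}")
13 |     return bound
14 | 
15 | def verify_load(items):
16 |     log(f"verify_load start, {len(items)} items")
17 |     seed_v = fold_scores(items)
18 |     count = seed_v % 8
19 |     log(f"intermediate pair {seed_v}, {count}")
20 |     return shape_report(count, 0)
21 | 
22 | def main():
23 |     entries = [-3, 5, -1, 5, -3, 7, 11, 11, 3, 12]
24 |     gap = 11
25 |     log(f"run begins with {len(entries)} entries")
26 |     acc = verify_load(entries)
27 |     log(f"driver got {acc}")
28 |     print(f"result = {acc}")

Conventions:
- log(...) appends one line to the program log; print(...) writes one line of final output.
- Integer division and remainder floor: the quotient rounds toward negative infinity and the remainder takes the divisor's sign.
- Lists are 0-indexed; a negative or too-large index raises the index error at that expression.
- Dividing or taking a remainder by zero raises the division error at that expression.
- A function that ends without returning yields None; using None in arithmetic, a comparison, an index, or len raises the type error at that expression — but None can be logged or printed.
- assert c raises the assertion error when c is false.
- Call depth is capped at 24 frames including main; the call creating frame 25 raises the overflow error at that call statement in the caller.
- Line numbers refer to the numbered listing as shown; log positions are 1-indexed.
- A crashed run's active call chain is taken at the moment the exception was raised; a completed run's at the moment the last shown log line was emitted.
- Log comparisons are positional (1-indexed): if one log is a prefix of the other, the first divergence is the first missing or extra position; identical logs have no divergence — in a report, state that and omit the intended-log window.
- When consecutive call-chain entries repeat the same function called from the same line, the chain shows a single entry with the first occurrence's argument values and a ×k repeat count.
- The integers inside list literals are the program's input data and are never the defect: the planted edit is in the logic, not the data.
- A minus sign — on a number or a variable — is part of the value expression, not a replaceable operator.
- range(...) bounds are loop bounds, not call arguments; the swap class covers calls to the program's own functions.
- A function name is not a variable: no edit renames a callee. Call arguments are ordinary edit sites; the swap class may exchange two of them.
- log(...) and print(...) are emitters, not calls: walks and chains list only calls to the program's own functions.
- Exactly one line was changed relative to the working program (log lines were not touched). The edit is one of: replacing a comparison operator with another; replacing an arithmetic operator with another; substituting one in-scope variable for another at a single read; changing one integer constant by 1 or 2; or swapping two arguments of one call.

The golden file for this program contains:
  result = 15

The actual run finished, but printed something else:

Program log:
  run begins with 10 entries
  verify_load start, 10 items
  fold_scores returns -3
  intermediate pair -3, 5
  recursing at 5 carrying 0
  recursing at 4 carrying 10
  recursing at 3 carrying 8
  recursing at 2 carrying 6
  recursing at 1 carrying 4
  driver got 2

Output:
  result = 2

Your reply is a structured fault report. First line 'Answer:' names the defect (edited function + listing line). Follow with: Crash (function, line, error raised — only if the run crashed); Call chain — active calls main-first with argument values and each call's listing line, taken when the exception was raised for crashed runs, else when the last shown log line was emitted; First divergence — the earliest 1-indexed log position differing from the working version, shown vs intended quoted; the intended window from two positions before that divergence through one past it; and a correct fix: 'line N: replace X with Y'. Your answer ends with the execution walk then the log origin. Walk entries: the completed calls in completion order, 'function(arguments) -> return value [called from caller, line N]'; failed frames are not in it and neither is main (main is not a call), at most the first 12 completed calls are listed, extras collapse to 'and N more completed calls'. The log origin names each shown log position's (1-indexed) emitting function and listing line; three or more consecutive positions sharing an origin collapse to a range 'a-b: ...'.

Answer: the defect is in shape_report at line 5.
Key fact: Position 6 is the first bad log line: 'recursing at 4 carrying 10' should read 'recursing at 4 carrying 5'.
Call chain: main.
First divergence: position 6; shown 'recursing at 4 carrying 10' vs intended 'recursing at 4 carrying 5'.
Intended log window:
  4: intermediate pair -3, 5
  5: recursing at 5 carrying 0
  6: recursing at 4 carrying 5
  7: recursing at 3 carrying 9
Execution walk:
  fold_scores([-3, 5, -1, 5, -3, 7, 11, 11, 3, 12]) -> -3  [called from verify_load, line 17]
  shape_report(0, 2) -> 2  [called from shape_report, line 5]
  shape_report(1, 4) -> 2  [called from shape_report, line 5]
  shape_report(2, 6) -> 2  [called from shape_report, line 5]
  shape_report(3, 8) -> 2  [called from shape_report, line 5]
  shape_report(4, 10) -> 2  [called from shape_report, line 5]
  shape_report(5, 0) -> 2  [called from verify_load, line 20]
  verify_load([-3, 5, -1, 5, -3, 7, 11, 11, 3, 12]) -> 2  [called from main, line 26]
Origin of each log line:
  1 — main, line 25
  2 — verify_load, line 16
  3 — fold_scores, line 12
  4 — verify_load, line 19
  5-9 — shape_report, line 4
  10 — main, line 27
A correct fix: line 5: replace `total + total` with `rate + total`.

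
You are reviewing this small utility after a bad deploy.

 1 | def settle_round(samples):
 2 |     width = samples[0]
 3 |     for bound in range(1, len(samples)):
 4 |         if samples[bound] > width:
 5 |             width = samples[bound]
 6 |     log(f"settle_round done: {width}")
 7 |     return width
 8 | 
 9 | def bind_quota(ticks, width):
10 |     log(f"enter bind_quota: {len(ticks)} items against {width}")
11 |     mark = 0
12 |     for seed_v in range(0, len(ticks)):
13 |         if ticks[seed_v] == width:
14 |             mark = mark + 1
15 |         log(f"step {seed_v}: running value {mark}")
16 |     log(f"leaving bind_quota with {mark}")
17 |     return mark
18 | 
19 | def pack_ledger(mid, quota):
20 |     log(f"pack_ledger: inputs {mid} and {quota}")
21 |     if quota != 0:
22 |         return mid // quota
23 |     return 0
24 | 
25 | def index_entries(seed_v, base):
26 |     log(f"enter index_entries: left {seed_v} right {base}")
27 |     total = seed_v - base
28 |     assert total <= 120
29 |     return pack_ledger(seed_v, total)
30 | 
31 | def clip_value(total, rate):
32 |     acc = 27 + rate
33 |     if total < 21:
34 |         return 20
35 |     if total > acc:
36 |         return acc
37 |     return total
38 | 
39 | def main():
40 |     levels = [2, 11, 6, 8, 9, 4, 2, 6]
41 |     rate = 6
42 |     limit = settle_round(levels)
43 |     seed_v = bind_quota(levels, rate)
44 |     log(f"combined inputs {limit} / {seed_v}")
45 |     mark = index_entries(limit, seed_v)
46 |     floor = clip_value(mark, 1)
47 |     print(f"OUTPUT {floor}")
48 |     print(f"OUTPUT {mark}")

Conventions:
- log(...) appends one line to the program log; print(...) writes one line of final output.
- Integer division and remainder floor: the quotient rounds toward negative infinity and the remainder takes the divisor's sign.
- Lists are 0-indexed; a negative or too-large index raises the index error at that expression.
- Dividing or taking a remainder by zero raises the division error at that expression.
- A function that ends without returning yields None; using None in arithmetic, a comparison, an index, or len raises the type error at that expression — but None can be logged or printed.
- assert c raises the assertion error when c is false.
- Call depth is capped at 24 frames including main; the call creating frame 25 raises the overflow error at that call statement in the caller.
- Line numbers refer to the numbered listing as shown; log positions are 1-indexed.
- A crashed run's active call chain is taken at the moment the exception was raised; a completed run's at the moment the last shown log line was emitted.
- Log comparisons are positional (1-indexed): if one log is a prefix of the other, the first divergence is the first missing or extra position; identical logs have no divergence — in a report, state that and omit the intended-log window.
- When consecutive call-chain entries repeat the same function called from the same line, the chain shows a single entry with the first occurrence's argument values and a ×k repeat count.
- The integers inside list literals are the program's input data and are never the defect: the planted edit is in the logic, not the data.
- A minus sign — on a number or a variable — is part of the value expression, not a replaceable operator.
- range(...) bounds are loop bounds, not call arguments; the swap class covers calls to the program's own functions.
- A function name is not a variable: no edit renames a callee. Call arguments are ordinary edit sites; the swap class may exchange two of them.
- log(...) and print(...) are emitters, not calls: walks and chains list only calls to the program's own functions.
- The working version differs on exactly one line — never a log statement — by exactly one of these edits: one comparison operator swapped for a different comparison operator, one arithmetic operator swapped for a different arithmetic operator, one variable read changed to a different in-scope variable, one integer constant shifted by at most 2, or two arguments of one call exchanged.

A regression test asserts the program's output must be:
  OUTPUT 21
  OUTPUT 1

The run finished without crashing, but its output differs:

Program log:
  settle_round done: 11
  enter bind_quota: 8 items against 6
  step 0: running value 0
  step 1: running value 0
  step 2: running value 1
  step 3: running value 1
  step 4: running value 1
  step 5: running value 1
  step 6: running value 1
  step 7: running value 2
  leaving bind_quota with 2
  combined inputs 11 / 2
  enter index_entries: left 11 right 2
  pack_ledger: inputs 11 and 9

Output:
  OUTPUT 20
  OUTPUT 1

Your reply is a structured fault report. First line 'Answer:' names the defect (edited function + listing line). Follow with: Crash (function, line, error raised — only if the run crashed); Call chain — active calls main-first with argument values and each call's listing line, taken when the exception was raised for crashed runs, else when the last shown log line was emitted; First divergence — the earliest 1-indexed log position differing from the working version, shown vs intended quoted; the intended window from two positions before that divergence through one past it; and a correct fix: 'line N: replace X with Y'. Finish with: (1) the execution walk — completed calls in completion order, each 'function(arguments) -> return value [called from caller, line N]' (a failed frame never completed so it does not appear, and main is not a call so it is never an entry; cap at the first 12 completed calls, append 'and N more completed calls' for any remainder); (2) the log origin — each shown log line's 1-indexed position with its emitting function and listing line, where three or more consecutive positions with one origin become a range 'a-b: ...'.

Answer: the defect is in clip_value at line 34.
Key observation: Nothing in the log betrays the bug — only the output does.
Call chain: main -> index_entries(11, 2) (called at line 45) -> pack_ledger(11, 9) (called at line 29).
First divergence: none (the log streams are identical).
Execution walk:
  settle_round([2, 11, 6, 8, 9, 4, 2, 6]) -> 11  [called from main, line 42]
  bind_quota([2, 11, 6, 8, 9, 4, 2, 6], 6) -> 2  [called from main, line 43]
  pack_ledger(11, 9) -> 1  [called from index_entries, line 29]
  index_entries(11, 2) -> 1  [called from main, line 45]
  clip_value(1, 1) -> 20  [called from main, line 46]
Origin of each log line:
  1: from settle_round, line 6
  2: from bind_quota, line 10
  3-10: from bind_quota, line 15
  11: from bind_quota, line 16
  12: from main, line 44
  13: from index_entries, line 26
  14: from pack_ledger, line 20
A correct fix: line 34: replace `20` with `21`.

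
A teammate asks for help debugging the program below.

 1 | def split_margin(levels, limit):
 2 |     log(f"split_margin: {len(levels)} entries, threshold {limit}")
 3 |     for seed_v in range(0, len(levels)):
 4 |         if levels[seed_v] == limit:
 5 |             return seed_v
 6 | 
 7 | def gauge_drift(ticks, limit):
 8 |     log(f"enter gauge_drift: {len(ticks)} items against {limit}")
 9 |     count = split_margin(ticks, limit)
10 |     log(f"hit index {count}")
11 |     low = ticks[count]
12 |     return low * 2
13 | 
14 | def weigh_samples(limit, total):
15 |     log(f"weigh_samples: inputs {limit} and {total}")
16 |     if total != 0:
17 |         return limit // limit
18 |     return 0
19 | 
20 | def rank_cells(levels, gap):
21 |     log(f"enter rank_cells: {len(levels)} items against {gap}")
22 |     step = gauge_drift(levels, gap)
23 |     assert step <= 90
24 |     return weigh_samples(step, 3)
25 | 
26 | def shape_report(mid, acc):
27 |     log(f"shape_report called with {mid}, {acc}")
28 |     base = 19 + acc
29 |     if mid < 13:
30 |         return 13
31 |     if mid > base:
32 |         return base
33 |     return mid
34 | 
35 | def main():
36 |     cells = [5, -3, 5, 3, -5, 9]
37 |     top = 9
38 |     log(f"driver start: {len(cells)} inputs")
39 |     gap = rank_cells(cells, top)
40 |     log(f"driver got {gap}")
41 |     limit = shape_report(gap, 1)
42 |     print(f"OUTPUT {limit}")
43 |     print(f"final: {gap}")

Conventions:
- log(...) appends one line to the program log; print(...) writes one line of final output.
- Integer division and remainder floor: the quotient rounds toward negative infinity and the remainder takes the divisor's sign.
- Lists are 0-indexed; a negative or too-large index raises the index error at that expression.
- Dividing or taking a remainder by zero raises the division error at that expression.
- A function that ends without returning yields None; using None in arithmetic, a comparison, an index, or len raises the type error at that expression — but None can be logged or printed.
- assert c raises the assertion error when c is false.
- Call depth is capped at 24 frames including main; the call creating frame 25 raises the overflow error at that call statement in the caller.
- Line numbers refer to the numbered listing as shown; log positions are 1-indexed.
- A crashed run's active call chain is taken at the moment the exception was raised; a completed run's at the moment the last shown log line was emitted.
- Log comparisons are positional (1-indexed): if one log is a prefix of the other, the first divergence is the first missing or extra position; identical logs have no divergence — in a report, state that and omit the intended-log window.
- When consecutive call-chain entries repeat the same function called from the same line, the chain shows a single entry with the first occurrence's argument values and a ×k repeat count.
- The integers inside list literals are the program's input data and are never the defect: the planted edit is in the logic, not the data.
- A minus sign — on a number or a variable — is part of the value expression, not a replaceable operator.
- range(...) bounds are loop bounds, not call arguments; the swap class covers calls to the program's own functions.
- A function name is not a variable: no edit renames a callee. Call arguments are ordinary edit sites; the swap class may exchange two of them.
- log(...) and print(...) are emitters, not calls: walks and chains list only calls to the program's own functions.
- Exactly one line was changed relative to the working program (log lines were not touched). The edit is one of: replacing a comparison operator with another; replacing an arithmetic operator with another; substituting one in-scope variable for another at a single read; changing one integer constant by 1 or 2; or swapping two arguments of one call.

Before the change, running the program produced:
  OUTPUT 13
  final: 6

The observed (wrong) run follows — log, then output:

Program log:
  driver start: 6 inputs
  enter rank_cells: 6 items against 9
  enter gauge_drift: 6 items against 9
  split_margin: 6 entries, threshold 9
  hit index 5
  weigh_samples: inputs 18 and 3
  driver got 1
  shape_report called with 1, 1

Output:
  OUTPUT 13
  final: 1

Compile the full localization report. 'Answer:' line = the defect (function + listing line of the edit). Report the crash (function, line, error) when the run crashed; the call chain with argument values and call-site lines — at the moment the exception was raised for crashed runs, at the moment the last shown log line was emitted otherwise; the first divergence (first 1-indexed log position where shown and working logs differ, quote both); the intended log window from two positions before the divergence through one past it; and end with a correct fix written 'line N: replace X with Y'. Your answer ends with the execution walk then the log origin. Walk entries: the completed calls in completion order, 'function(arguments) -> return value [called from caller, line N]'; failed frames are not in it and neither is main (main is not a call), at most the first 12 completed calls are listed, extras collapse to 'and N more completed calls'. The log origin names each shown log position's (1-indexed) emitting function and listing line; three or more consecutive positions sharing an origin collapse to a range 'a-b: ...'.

Answer: the defect is in weigh_samples at line 17.
The tell: Everything matches until log position 7, which reads 'driver got 1' in place of 'driver got 6'.
Call chain: main -> shape_report(1, 1) (called at line 41).
First divergence: position 7; shown 'driver got 1' vs intended 'driver got 6'.
Intended log window:
  5: hit index 5
  6: weigh_samples: inputs 18 and 3
  7: driver got 6
  8: shape_report called with 6, 1
Execution walk:
  split_margin([5, -3, 5, 3, -5, 9], 9) -> 5  [called from gauge_drift, line 9]
  gauge_drift([5, -3, 5, 3, -5, 9], 9) -> 18  [called from rank_cells, line 22]
  weigh_samples(18, 3) -> 1  [called from rank_cells, line 24]
  rank_cells([5, -3, 5, 3, -5, 9], 9) -> 1  [called from main, line 39]
  shape_report(1, 1) -> 13  [called from main, line 41]
Log origins:
  1: from main, line 38
  2: from rank_cells, line 21
  3: from gauge_drift, line 8
  4: from split_margin, line 2
  5: from gauge_drift, line 10
  6: from weigh_samples, line 15
  7: from main, line 40
  8: from shape_report, line 27
A correct fix: line 17: replace `limit // limit` with `limit // total`.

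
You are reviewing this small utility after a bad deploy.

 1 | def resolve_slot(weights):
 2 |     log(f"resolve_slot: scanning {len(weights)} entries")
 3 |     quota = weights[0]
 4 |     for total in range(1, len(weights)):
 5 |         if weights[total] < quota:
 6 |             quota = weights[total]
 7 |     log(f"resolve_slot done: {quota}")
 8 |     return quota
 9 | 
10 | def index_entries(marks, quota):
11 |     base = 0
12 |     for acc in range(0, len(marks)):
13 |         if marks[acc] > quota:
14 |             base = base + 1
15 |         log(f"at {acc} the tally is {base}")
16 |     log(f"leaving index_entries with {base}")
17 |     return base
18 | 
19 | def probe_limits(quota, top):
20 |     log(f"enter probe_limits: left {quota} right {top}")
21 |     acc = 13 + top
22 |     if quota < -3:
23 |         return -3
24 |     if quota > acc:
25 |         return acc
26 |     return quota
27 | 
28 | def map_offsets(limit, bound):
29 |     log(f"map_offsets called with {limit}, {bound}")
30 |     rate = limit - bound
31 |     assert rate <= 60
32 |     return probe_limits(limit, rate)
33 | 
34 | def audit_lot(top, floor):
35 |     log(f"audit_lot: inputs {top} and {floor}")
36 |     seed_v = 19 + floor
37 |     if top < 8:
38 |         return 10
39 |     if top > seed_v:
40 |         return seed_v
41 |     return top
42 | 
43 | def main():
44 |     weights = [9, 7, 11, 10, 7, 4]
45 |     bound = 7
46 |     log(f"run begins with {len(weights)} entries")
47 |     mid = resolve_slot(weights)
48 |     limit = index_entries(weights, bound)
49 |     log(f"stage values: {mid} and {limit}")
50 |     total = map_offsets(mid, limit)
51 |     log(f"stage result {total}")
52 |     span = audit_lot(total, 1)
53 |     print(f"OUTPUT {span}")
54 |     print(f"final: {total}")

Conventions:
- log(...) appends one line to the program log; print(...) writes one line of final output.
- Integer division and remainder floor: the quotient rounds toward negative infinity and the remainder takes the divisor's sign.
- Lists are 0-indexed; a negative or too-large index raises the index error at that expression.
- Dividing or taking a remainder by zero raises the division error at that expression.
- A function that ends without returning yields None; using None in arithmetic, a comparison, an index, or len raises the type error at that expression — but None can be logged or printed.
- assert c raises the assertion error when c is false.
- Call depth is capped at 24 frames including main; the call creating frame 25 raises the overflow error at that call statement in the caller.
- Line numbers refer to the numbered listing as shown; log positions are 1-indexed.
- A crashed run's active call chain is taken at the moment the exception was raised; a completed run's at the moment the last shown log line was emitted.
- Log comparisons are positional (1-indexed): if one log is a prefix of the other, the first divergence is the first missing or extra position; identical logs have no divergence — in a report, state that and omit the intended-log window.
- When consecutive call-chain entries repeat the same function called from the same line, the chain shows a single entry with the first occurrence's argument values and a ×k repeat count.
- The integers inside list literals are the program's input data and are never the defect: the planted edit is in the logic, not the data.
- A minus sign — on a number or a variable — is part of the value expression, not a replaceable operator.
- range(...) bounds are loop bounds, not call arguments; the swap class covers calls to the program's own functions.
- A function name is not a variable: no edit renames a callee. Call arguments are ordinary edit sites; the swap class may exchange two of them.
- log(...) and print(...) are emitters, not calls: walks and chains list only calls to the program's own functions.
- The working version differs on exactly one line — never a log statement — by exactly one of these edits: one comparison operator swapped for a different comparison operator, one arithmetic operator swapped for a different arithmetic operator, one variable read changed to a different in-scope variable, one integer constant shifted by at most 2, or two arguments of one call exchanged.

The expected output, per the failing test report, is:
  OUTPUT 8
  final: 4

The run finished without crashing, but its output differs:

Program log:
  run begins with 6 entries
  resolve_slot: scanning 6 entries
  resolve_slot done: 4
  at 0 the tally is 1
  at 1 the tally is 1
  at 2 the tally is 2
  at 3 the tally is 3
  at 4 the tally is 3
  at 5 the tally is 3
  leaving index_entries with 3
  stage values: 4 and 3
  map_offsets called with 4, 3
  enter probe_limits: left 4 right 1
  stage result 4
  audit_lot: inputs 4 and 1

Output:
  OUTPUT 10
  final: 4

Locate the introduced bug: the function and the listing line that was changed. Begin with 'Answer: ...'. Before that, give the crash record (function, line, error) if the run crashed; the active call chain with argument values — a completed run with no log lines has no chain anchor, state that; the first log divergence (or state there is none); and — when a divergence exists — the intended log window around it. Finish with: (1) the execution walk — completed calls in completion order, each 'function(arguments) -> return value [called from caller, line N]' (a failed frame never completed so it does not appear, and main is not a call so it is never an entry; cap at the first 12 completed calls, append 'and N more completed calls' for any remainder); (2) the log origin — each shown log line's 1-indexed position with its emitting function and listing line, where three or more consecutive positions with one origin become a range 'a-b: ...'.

Answer: the defect is in audit_lot at line 38.
The tell: Every logged value matches the working version; the printed result is what differs.
Call chain: main -> audit_lot(4, 1) (called at line 52).
First divergence: none; the two logs match at every position.
Execution walk:
  resolve_slot([9, 7, 11, 10, 7, 4]) -> 4  [called from main, line 47]
  index_entries([9, 7, 11, 10, 7, 4], 7) -> 3  [called from main, line 48]
  probe_limits(4, 1) -> 4  [called from map_offsets, line 32]
  map_offsets(4, 3) -> 4  [called from main, line 50]
  audit_lot(4, 1) -> 10  [called from main, line 52]
Origin of each log line:
  1: from main, line 46
  2: from resolve_slot, line 2
  3: from resolve_slot, line 7
  4-9: from index_entries, line 15
  10: from index_entries, line 16
  11: from main, line 49
  12: from map_offsets, line 29
  13: from probe_limits, line 20
  14: from main, line 51
  15: from audit_lot, line 35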